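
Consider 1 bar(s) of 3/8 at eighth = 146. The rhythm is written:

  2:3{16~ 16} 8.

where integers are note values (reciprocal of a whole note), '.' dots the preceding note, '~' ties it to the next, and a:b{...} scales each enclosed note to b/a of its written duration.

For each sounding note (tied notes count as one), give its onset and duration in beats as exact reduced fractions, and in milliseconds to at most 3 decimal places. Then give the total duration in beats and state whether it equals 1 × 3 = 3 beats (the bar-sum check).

1) 0.0ms=0b +616.438ms=3/2b
2) 616.438ms=3/2b +616.438ms=3/2b
Σ=3b of 3 (146bpm 3/8) — PASS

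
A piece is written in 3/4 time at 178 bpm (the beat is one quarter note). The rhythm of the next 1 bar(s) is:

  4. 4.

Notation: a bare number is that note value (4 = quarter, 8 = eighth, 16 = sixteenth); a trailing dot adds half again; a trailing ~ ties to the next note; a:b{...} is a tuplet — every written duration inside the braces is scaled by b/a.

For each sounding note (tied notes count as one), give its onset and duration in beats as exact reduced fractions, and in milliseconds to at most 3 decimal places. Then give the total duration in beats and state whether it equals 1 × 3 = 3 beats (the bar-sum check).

1) 0.0ms=0b +505.618ms=3/2b
2) 505.618ms=3/2b +505.618ms=3/2b
Σ=3b of 3 (178bpm 3/4) — PASS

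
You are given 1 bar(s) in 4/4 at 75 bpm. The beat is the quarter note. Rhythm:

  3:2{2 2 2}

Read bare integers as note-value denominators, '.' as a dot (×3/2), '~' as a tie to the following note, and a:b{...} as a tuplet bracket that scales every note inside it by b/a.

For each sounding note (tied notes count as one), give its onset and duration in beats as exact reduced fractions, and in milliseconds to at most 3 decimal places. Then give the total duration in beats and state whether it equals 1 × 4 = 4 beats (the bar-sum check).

1) 0.0ms=0b +1066.667ms=4/3b
2) 1066.667ms=4/3b +1066.667ms=4/3b
3) 2133.333ms=8/3b +1066.667ms=4/3b
Σ=4b of 4 (75bpm 4/4) — PASS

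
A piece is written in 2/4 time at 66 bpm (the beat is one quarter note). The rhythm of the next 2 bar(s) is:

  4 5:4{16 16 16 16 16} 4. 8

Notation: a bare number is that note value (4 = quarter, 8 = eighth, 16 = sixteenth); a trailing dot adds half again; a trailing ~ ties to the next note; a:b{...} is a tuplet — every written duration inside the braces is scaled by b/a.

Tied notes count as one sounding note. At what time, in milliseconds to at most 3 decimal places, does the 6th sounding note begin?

1. 0.0ms @ 0 + 909.091ms (1)
2. 909.091ms @ 1 + 181.818ms (1/5)
3. 1090.909ms @ 6/5 + 181.818ms (1/5)
4. 1272.727ms @ 7/5 + 181.818ms (1/5)
5. 1454.545ms @ 8/5 + 181.818ms (1/5)
6. 1636.364ms @ 9/5 + 181.818ms (1/5)
7. 1818.182ms @ 2 + 1363.636ms (3/2)
8. 3181.818ms @ 7/2 + 454.545ms (1/2)

note 6 onset = 9/5b = 1636.364ms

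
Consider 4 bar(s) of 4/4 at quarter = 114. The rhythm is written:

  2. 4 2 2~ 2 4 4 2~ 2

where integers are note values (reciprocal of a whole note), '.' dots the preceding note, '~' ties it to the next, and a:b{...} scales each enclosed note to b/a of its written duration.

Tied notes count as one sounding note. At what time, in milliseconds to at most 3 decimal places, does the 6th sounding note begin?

note 6 onset = 11b = 5789.474ms

1. 0.0ms @ 0 + 1578.947ms (3)
2. 1578.947ms @ 3 + 526.316ms (1)
3. 2105.263ms @ 4 + 1052.632ms (2)
4. 3157.895ms @ 6 + 2105.263ms (4)
5. 5263.158ms @ 10 + 526.316ms (1)
6. 5789.474ms @ 11 + 526.316ms (1)
7. 6315.789ms @ 12 + 2105.263ms (4)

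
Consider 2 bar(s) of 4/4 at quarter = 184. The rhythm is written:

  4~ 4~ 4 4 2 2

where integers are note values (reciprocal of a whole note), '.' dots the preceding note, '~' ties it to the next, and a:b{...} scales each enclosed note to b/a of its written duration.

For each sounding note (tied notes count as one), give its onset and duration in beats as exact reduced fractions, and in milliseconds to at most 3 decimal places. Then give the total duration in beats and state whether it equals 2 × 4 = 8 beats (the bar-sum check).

1) 0.0ms=0b +978.261ms=3b
2) 978.261ms=3b +326.087ms=1b
3) 1304.348ms=4b +652.174ms=2b
4) 1956.522ms=6b +652.174ms=2b
Σ=8b of 8 (184bpm 4/4) — PASS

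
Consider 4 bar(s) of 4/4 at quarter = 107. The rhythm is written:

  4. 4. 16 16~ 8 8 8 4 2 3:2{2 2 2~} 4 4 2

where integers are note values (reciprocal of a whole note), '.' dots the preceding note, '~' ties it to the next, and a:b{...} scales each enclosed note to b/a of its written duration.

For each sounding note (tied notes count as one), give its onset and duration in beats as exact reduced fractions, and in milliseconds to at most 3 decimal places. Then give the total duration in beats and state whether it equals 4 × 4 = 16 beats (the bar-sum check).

1) 0.0ms=0b +841.121ms=3/2b
2) 841.121ms=3/2b +841.121ms=3/2b
3) 1682.243ms=3b +140.187ms=1/4b
4) 1822.43ms=13/4b +420.561ms=3/4b
5) 2242.991ms=4b +280.374ms=1/2b
6) 2523.364ms=9/2b +280.374ms=1/2b
7) 2803.738ms=5b +560.748ms=1b
8) 3364.486ms=6b +1121.495ms=2b
9) 4485.981ms=8b +747.664ms=4/3b
10) 5233.645ms=28/3b +747.664ms=4/3b
11) 5981.308ms=32/3b +1308.411ms=7/3b
12) 7289.72ms=13b +560.748ms=1b
13) 7850.467ms=14b +1121.495ms=2b
Σ=16b of 16 (107bpm 4/4) — PASS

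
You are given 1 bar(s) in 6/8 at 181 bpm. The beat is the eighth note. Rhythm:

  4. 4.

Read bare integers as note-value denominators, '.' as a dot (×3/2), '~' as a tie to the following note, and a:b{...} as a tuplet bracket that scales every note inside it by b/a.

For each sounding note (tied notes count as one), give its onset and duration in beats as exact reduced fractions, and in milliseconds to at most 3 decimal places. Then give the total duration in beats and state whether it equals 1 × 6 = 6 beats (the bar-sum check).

1) 0.0ms=0b +994.475ms=3b
2) 994.475ms=3b +994.475ms=3b
Σ=6b of 6 (181bpm 6/8) — PASS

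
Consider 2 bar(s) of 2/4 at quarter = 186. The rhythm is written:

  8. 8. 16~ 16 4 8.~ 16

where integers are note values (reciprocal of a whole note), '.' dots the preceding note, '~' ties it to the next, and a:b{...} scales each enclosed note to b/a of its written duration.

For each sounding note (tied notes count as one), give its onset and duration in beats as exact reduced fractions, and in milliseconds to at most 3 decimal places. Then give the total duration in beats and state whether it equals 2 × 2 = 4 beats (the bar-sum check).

1) 0.0ms=0b +241.935ms=3/4b
2) 241.935ms=3/4b +241.935ms=3/4b
3) 483.871ms=3/2b +161.29ms=1/2b
4) 645.161ms=2b +322.581ms=1b
5) 967.742ms=3b +322.581ms=1b
Σ=4b of 4 (186bpm 2/4) — PASS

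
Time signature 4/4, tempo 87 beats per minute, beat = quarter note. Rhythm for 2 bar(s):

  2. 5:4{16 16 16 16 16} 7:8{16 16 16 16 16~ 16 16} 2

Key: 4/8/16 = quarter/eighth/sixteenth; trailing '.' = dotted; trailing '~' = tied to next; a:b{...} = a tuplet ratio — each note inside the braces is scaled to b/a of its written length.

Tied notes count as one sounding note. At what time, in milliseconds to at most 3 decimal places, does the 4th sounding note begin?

1. 0.0ms @ 0 + 2068.966ms (3)
2. 2068.966ms @ 3 + 137.931ms (1/5)
3. 2206.897ms @ 16/5 + 137.931ms (1/5)
4. 2344.828ms @ 17/5 + 137.931ms (1/5)
5. 2482.759ms @ 18/5 + 137.931ms (1/5)
6. 2620.69ms @ 19/5 + 137.931ms (1/5)
7. 2758.621ms @ 4 + 197.044ms (2/7)
8. 2955.665ms @ 30/7 + 197.044ms (2/7)
9. 3152.709ms @ 32/7 + 197.044ms (2/7)
10. 3349.754ms @ 34/7 + 197.044ms (2/7)
11. 3546.798ms @ 36/7 + 394.089ms (4/7)
12. 3940.887ms @ 40/7 + 197.044ms (2/7)
13. 4137.931ms @ 6 + 1379.31ms (2)

note 4 onset = 17/5b = 2344.828ms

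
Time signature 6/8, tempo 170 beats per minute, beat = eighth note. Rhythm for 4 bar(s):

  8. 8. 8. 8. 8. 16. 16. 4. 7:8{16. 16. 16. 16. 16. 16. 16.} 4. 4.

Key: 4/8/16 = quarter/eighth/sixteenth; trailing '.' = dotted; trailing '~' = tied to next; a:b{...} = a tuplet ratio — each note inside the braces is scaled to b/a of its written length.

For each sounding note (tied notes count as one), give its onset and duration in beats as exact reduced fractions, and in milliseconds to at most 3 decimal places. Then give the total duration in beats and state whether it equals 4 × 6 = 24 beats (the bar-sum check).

1) 0.0ms=0b +529.412ms=3/2b
2) 529.412ms=3/2b +529.412ms=3/2b
3) 1058.824ms=3b +529.412ms=3/2b
4) 1588.235ms=9/2b +529.412ms=3/2b
5) 2117.647ms=6b +529.412ms=3/2b
6) 2647.059ms=15/2b +264.706ms=3/4b
7) 2911.765ms=33/4b +264.706ms=3/4b
8) 3176.471ms=9b +1058.824ms=3b
9) 4235.294ms=12b +302.521ms=6/7b
10) 4537.815ms=90/7b +302.521ms=6/7b
11) 4840.336ms=96/7b +302.521ms=6/7b
12) 5142.857ms=102/7b +302.521ms=6/7b
13) 5445.378ms=108/7b +302.521ms=6/7b
14) 5747.899ms=114/7b +302.521ms=6/7b
15) 6050.42ms=120/7b +302.521ms=6/7b
16) 6352.941ms=18b +1058.824ms=3b
17) 7411.765ms=21b +1058.824ms=3b
Σ=24b of 24 (170bpm 6/8) — PASS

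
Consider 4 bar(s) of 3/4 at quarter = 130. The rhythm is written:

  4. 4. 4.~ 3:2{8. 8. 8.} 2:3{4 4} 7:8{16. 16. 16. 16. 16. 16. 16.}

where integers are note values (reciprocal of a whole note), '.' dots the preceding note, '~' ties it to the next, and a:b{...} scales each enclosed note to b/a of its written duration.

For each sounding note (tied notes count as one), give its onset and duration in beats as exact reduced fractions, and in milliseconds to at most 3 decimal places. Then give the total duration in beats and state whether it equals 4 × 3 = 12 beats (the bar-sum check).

1) 0.0ms=0b +692.308ms=3/2b
2) 692.308ms=3/2b +692.308ms=3/2b
3) 1384.615ms=3b +923.077ms=2b
4) 2307.692ms=5b +230.769ms=1/2b
5) 2538.462ms=11/2b +230.769ms=1/2b
6) 2769.231ms=6b +692.308ms=3/2b
7) 3461.538ms=15/2b +692.308ms=3/2b
8) 4153.846ms=9b +197.802ms=3/7b
9) 4351.648ms=66/7b +197.802ms=3/7b
10) 4549.451ms=69/7b +197.802ms=3/7b
11) 4747.253ms=72/7b +197.802ms=3/7b
12) 4945.055ms=75/7b +197.802ms=3/7b
13) 5142.857ms=78/7b +197.802ms=3/7b
14) 5340.659ms=81/7b +197.802ms=3/7b
Σ=12b of 12 (130bpm 3/4) — PASS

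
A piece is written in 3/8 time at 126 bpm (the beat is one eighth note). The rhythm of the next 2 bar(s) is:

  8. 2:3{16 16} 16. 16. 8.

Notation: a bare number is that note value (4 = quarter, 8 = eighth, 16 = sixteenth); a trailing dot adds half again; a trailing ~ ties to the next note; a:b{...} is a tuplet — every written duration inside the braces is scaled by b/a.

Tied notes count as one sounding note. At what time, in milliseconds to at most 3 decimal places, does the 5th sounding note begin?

note 5 onset = 15/4b = 1785.714ms

1. 0.0ms @ 0 + 714.286ms (3/2)
2. 714.286ms @ 3/2 + 357.143ms (3/4)
3. 1071.429ms @ 9/4 + 357.143ms (3/4)
4. 1428.571ms @ 3 + 357.143ms (3/4)
5. 1785.714ms @ 15/4 + 357.143ms (3/4)
6. 2142.857ms @ 9/2 + 714.286ms (3/2)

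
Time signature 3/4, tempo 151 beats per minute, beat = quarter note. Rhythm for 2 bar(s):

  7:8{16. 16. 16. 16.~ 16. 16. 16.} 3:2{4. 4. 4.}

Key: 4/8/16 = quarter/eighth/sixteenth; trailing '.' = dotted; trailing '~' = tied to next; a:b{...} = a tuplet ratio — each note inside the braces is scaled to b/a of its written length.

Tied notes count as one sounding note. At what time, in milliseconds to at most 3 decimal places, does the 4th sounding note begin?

1. 0.0ms @ 0 + 170.293ms (3/7)
2. 170.293ms @ 3/7 + 170.293ms (3/7)
3. 340.587ms @ 6/7 + 170.293ms (3/7)
4. 510.88ms @ 9/7 + 340.587ms (6/7)
5. 851.466ms @ 15/7 + 170.293ms (3/7)
6. 1021.76ms @ 18/7 + 170.293ms (3/7)
7. 1192.053ms @ 3 + 397.351ms (1)
8. 1589.404ms @ 4 + 397.351ms (1)
9. 1986.755ms @ 5 + 397.351ms (1)

note 4 onset = 9/7b = 510.88ms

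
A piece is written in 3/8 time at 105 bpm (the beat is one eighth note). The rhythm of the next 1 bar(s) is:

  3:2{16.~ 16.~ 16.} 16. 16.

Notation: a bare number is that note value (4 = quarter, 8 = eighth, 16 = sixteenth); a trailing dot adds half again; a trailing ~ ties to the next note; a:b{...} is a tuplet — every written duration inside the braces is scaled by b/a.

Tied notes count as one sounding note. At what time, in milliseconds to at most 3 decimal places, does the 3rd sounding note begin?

note 3 onset = 9/4b = 1285.714ms

1. 0.0ms @ 0 + 857.143ms (3/2)
2. 857.143ms @ 3/2 + 428.571ms (3/4)
3. 1285.714ms @ 9/4 + 428.571ms (3/4)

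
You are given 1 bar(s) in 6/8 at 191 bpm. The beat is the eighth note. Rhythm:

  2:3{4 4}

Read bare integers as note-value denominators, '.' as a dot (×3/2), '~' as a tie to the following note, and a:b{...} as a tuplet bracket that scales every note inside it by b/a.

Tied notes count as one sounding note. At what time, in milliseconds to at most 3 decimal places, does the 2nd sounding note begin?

note 2 onset = 3b = 942.408ms

1. 0.0ms @ 0 + 942.408ms (3)
2. 942.408ms @ 3 + 942.408ms (3)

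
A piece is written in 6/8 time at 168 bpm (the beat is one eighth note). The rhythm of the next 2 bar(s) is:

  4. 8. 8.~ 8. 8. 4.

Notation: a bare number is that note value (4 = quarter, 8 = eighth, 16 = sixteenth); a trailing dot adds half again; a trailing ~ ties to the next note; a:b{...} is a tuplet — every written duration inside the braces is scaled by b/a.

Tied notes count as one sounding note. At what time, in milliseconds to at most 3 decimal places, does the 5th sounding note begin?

1. 0.0ms @ 0 + 1071.429ms (3)
2. 1071.429ms @ 3 + 535.714ms (3/2)
3. 1607.143ms @ 9/2 + 1071.429ms (3)
4. 2678.571ms @ 15/2 + 535.714ms (3/2)
5. 3214.286ms @ 9 + 1071.429ms (3)

note 5 onset = 9b = 3214.286ms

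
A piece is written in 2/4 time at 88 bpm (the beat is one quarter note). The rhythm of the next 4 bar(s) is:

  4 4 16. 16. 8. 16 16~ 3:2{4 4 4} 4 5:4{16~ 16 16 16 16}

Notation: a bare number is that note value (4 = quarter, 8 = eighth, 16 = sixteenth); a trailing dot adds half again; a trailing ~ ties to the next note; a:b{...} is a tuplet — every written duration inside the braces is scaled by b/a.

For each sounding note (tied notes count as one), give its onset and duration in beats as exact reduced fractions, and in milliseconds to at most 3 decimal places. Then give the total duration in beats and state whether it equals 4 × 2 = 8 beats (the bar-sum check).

1) 0.0ms=0b +681.818ms=1b
2) 681.818ms=1b +681.818ms=1b
3) 1363.636ms=2b +255.682ms=3/8b
4) 1619.318ms=19/8b +255.682ms=3/8b
5) 1875.0ms=11/4b +511.364ms=3/4b
6) 2386.364ms=7/2b +170.455ms=1/4b
7) 2556.818ms=15/4b +625.0ms=11/12b
8) 3181.818ms=14/3b +454.545ms=2/3b
9) 3636.364ms=16/3b +454.545ms=2/3b
10) 4090.909ms=6b +681.818ms=1b
11) 4772.727ms=7b +272.727ms=2/5b
12) 5045.455ms=37/5b +136.364ms=1/5b
13) 5181.818ms=38/5b +136.364ms=1/5b
14) 5318.182ms=39/5b +136.364ms=1/5b
Σ=8b of 8 (88bpm 2/4) — PASS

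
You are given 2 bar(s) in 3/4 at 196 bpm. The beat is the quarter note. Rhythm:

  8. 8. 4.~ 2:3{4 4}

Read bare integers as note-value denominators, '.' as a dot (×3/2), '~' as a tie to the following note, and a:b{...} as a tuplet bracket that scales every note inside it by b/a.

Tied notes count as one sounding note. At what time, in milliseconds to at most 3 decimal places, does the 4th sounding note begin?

1. 0.0ms @ 0 + 229.592ms (3/4)
2. 229.592ms @ 3/4 + 229.592ms (3/4)
3. 459.184ms @ 3/2 + 918.367ms (3)
4. 1377.551ms @ 9/2 + 459.184ms (3/2)

note 4 onset = 9/2b = 1377.551ms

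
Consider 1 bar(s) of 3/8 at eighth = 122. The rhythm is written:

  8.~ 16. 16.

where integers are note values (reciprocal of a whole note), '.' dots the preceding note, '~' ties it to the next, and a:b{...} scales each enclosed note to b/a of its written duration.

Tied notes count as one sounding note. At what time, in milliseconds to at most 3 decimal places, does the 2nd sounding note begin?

1. 0.0ms @ 0 + 1106.557ms (9/4)
2. 1106.557ms @ 9/4 + 368.852ms (3/4)

note 2 onset = 9/4b = 1106.557ms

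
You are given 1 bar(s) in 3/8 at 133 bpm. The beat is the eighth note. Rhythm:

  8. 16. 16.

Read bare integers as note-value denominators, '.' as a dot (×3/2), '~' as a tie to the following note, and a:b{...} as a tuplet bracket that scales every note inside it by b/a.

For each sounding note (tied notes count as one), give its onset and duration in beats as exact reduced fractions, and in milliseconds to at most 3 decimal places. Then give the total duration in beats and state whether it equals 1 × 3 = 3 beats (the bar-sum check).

1) 0.0ms=0b +676.692ms=3/2b
2) 676.692ms=3/2b +338.346ms=3/4b
3) 1015.038ms=9/4b +338.346ms=3/4b
Σ=3b of 3 (133bpm 3/8) — PASS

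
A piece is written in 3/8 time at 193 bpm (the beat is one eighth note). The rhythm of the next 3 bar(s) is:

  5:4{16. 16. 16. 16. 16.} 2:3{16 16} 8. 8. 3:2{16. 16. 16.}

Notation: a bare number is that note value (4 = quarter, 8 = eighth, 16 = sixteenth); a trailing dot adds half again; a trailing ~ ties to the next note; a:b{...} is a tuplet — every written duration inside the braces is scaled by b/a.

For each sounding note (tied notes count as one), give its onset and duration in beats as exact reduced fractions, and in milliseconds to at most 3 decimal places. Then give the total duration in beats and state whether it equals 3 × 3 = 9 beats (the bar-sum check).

1) 0.0ms=0b +186.528ms=3/5b
2) 186.528ms=3/5b +186.528ms=3/5b
3) 373.057ms=6/5b +186.528ms=3/5b
4) 559.585ms=9/5b +186.528ms=3/5b
5) 746.114ms=12/5b +186.528ms=3/5b
6) 932.642ms=3b +233.161ms=3/4b
7) 1165.803ms=15/4b +233.161ms=3/4b
8) 1398.964ms=9/2b +466.321ms=3/2b
9) 1865.285ms=6b +466.321ms=3/2b
10) 2331.606ms=15/2b +155.44ms=1/2b
11) 2487.047ms=8b +155.44ms=1/2b
12) 2642.487ms=17/2b +155.44ms=1/2b
Σ=9b of 9 (193bpm 3/8) — PASS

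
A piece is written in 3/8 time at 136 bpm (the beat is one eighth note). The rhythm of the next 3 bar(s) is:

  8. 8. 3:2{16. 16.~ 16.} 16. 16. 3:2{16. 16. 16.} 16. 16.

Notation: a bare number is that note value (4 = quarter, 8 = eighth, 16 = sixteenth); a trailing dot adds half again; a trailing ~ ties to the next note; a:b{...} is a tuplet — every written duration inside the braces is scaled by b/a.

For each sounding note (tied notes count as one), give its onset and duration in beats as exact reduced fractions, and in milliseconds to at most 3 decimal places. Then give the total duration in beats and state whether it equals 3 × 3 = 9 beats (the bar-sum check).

1) 0.0ms=0b +661.765ms=3/2b
2) 661.765ms=3/2b +661.765ms=3/2b
3) 1323.529ms=3b +220.588ms=1/2b
4) 1544.118ms=7/2b +441.176ms=1b
5) 1985.294ms=9/2b +330.882ms=3/4b
6) 2316.176ms=21/4b +330.882ms=3/4b
7) 2647.059ms=6b +220.588ms=1/2b
8) 2867.647ms=13/2b +220.588ms=1/2b
9) 3088.235ms=7b +220.588ms=1/2b
10) 3308.824ms=15/2b +330.882ms=3/4b
11) 3639.706ms=33/4b +330.882ms=3/4b
Σ=9b of 9 (136bpm 3/8) — PASS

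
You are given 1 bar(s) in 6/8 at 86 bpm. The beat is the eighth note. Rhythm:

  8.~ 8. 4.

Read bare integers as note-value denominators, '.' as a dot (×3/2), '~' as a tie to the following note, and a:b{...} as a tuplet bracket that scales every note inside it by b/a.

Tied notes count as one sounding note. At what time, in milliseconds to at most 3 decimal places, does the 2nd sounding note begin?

1. 0.0ms @ 0 + 2093.023ms (3)
2. 2093.023ms @ 3 + 2093.023ms (3)

note 2 onset = 3b = 2093.023ms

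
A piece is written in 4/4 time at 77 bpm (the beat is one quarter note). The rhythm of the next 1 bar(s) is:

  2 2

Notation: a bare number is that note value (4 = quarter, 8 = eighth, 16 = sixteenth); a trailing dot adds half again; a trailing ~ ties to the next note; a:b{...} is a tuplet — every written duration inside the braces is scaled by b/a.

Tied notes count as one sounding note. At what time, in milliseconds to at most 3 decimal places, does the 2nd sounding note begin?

note 2 onset = 2b = 1558.442ms

1. 0.0ms @ 0 + 1558.442ms (2)
2. 1558.442ms @ 2 + 1558.442ms (2)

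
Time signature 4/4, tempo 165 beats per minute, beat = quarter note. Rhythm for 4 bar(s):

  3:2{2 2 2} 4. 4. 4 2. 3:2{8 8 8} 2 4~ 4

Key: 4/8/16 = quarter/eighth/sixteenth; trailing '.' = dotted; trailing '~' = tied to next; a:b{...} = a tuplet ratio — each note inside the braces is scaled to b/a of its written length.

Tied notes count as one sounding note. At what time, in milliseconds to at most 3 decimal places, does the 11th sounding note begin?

1. 0.0ms @ 0 + 484.848ms (4/3)
2. 484.848ms @ 4/3 + 484.848ms (4/3)
3. 969.697ms @ 8/3 + 484.848ms (4/3)
4. 1454.545ms @ 4 + 545.455ms (3/2)
5. 2000.0ms @ 11/2 + 545.455ms (3/2)
6. 2545.455ms @ 7 + 363.636ms (1)
7. 2909.091ms @ 8 + 1090.909ms (3)
8. 4000.0ms @ 11 + 121.212ms (1/3)
9. 4121.212ms @ 34/3 + 121.212ms (1/3)
10. 4242.424ms @ 35/3 + 121.212ms (1/3)
11. 4363.636ms @ 12 + 727.273ms (2)
12. 5090.909ms @ 14 + 727.273ms (2)

note 11 onset = 12b = 4363.636ms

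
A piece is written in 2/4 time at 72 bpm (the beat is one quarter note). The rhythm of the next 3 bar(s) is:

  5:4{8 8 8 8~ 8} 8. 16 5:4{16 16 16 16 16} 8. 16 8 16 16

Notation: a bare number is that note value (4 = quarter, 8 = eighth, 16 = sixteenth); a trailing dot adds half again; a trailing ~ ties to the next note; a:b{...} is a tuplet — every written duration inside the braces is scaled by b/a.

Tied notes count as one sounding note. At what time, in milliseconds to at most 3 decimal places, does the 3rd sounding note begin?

1. 0.0ms @ 0 + 333.333ms (2/5)
2. 333.333ms @ 2/5 + 333.333ms (2/5)
3. 666.667ms @ 4/5 + 333.333ms (2/5)
4. 1000.0ms @ 6/5 + 666.667ms (4/5)
5. 1666.667ms @ 2 + 625.0ms (3/4)
6. 2291.667ms @ 11/4 + 208.333ms (1/4)
7. 2500.0ms @ 3 + 166.667ms (1/5)
8. 2666.667ms @ 16/5 + 166.667ms (1/5)
9. 2833.333ms @ 17/5 + 166.667ms (1/5)
10. 3000.0ms @ 18/5 + 166.667ms (1/5)
11. 3166.667ms @ 19/5 + 166.667ms (1/5)
12. 3333.333ms @ 4 + 625.0ms (3/4)
13. 3958.333ms @ 19/4 + 208.333ms (1/4)
14. 4166.667ms @ 5 + 416.667ms (1/2)
15. 4583.333ms @ 11/2 + 208.333ms (1/4)
16. 4791.667ms @ 23/4 + 208.333ms (1/4)

note 3 onset = 4/5b = 666.667ms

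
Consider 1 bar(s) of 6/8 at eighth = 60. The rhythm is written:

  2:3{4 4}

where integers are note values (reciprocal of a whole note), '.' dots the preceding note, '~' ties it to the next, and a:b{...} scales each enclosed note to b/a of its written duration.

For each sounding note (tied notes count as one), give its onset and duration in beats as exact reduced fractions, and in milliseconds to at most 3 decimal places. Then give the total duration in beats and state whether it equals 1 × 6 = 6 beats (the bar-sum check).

1) 0.0ms=0b +3000.0ms=3b
2) 3000.0ms=3b +3000.0ms=3b
Σ=6b of 6 (60bpm 6/8) — PASS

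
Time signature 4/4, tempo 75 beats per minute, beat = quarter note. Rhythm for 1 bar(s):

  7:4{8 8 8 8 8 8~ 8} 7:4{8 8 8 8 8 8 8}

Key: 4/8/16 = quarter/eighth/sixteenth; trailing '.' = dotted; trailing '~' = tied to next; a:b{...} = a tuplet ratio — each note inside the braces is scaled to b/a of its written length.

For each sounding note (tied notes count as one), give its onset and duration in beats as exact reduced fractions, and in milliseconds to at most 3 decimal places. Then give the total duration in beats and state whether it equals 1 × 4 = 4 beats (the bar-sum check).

1) 0.0ms=0b +228.571ms=2/7b
2) 228.571ms=2/7b +228.571ms=2/7b
3) 457.143ms=4/7b +228.571ms=2/7b
4) 685.714ms=6/7b +228.571ms=2/7b
5) 914.286ms=8/7b +228.571ms=2/7b
6) 1142.857ms=10/7b +457.143ms=4/7b
7) 1600.0ms=2b +228.571ms=2/7b
8) 1828.571ms=16/7b +228.571ms=2/7b
9) 2057.143ms=18/7b +228.571ms=2/7b
10) 2285.714ms=20/7b +228.571ms=2/7b
11) 2514.286ms=22/7b +228.571ms=2/7b
12) 2742.857ms=24/7b +228.571ms=2/7b
13) 2971.429ms=26/7b +228.571ms=2/7b
Σ=4b of 4 (75bpm 4/4) — PASS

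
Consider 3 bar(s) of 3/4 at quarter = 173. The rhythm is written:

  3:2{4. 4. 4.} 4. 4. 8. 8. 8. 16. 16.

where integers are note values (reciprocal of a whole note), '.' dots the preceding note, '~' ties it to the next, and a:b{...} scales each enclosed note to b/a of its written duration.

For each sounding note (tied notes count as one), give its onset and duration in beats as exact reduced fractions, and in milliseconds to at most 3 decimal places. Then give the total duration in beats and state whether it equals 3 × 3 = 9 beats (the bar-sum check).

1) 0.0ms=0b +346.821ms=1b
2) 346.821ms=1b +346.821ms=1b
3) 693.642ms=2b +346.821ms=1b
4) 1040.462ms=3b +520.231ms=3/2b
5) 1560.694ms=9/2b +520.231ms=3/2b
6) 2080.925ms=6b +260.116ms=3/4b
7) 2341.04ms=27/4b +260.116ms=3/4b
8) 2601.156ms=15/2b +260.116ms=3/4b
9) 2861.272ms=33/4b +130.058ms=3/8b
10) 2991.329ms=69/8b +130.058ms=3/8b
Σ=9b of 9 (173bpm 3/4) — PASS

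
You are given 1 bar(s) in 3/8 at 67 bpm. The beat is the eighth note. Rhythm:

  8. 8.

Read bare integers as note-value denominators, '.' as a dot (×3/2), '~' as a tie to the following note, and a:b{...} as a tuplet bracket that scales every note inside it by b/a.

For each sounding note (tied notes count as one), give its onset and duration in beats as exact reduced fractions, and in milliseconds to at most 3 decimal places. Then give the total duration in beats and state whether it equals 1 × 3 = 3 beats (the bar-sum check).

1) 0.0ms=0b +1343.284ms=3/2b
2) 1343.284ms=3/2b +1343.284ms=3/2b
Σ=3b of 3 (67bpm 3/8) — PASS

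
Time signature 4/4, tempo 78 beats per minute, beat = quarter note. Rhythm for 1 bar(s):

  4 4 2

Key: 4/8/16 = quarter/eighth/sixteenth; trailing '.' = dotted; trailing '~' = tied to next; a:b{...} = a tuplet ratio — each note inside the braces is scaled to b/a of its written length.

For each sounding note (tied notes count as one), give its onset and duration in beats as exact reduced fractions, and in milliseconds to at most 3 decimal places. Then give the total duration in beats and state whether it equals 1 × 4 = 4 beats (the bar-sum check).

1) 0.0ms=0b +769.231ms=1b
2) 769.231ms=1b +769.231ms=1b
3) 1538.462ms=2b +1538.462ms=2b
Σ=4b of 4 (78bpm 4/4) — PASS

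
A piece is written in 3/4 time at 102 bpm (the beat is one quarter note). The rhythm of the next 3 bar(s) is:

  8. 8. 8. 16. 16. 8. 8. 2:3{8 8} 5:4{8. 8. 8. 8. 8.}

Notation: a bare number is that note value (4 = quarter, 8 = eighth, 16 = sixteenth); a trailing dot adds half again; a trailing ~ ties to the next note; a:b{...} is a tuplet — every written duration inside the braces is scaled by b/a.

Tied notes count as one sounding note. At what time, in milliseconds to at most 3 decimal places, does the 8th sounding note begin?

1. 0.0ms @ 0 + 441.176ms (3/4)
2. 441.176ms @ 3/4 + 441.176ms (3/4)
3. 882.353ms @ 3/2 + 441.176ms (3/4)
4. 1323.529ms @ 9/4 + 220.588ms (3/8)
5. 1544.118ms @ 21/8 + 220.588ms (3/8)
6. 1764.706ms @ 3 + 441.176ms (3/4)
7. 2205.882ms @ 15/4 + 441.176ms (3/4)
8. 2647.059ms @ 9/2 + 441.176ms (3/4)
9. 3088.235ms @ 21/4 + 441.176ms (3/4)
10. 3529.412ms @ 6 + 352.941ms (3/5)
11. 3882.353ms @ 33/5 + 352.941ms (3/5)
12. 4235.294ms @ 36/5 + 352.941ms (3/5)
13. 4588.235ms @ 39/5 + 352.941ms (3/5)
14. 4941.176ms @ 42/5 + 352.941ms (3/5)

note 8 onset = 9/2b = 2647.059ms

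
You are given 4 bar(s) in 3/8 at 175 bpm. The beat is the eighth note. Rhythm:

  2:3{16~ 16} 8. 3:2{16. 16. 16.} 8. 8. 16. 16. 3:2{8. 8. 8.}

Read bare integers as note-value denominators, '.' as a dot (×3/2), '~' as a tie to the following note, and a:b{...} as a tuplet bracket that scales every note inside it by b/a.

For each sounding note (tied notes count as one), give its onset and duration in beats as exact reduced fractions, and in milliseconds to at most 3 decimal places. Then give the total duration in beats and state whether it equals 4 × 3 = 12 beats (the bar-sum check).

1) 0.0ms=0b +514.286ms=3/2b
2) 514.286ms=3/2b +514.286ms=3/2b
3) 1028.571ms=3b +171.429ms=1/2b
4) 1200.0ms=7/2b +171.429ms=1/2b
5) 1371.429ms=4b +171.429ms=1/2b
6) 1542.857ms=9/2b +514.286ms=3/2b
7) 2057.143ms=6b +514.286ms=3/2b
8) 2571.429ms=15/2b +257.143ms=3/4b
9) 2828.571ms=33/4b +257.143ms=3/4b
10) 3085.714ms=9b +342.857ms=1b
11) 3428.571ms=10b +342.857ms=1b
12) 3771.429ms=11b +342.857ms=1b
Σ=12b of 12 (175bpm 3/8) — PASS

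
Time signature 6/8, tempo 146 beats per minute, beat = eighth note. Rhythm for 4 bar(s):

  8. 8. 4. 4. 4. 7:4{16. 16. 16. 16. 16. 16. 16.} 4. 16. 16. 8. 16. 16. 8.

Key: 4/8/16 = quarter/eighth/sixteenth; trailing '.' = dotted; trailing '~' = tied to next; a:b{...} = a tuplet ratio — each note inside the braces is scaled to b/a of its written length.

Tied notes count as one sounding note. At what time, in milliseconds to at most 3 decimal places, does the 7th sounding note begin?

1. 0.0ms @ 0 + 616.438ms (3/2)
2. 616.438ms @ 3/2 + 616.438ms (3/2)
3. 1232.877ms @ 3 + 1232.877ms (3)
4. 2465.753ms @ 6 + 1232.877ms (3)
5. 3698.63ms @ 9 + 1232.877ms (3)
6. 4931.507ms @ 12 + 176.125ms (3/7)
7. 5107.632ms @ 87/7 + 176.125ms (3/7)
8. 5283.757ms @ 90/7 + 176.125ms (3/7)
9. 5459.883ms @ 93/7 + 176.125ms (3/7)
10. 5636.008ms @ 96/7 + 176.125ms (3/7)
11. 5812.133ms @ 99/7 + 176.125ms (3/7)
12. 5988.258ms @ 102/7 + 176.125ms (3/7)
13. 6164.384ms @ 15 + 1232.877ms (3)
14. 7397.26ms @ 18 + 308.219ms (3/4)
15. 7705.479ms @ 75/4 + 308.219ms (3/4)
16. 8013.699ms @ 39/2 + 616.438ms (3/2)
17. 8630.137ms @ 21 + 308.219ms (3/4)
18. 8938.356ms @ 87/4 + 308.219ms (3/4)
19. 9246.575ms @ 45/2 + 616.438ms (3/2)

note 7 onset = 87/7b = 5107.632ms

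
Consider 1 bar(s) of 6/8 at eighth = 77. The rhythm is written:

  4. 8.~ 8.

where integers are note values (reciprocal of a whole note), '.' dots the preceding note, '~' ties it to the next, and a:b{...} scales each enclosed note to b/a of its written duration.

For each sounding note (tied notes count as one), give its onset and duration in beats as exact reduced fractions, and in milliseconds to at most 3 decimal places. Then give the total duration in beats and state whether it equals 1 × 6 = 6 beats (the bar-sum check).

1) 0.0ms=0b +2337.662ms=3b
2) 2337.662ms=3b +2337.662ms=3b
Σ=6b of 6 (77bpm 6/8) — PASS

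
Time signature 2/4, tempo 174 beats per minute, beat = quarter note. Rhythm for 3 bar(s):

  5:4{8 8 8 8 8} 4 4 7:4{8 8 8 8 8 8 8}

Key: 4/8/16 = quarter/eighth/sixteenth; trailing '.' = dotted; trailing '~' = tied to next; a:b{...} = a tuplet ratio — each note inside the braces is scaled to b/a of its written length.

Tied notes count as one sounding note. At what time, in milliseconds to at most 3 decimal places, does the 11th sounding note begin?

note 11 onset = 34/7b = 1674.877ms

1. 0.0ms @ 0 + 137.931ms (2/5)
2. 137.931ms @ 2/5 + 137.931ms (2/5)
3. 275.862ms @ 4/5 + 137.931ms (2/5)
4. 413.793ms @ 6/5 + 137.931ms (2/5)
5. 551.724ms @ 8/5 + 137.931ms (2/5)
6. 689.655ms @ 2 + 344.828ms (1)
7. 1034.483ms @ 3 + 344.828ms (1)
8. 1379.31ms @ 4 + 98.522ms (2/7)
9. 1477.833ms @ 30/7 + 98.522ms (2/7)
10. 1576.355ms @ 32/7 + 98.522ms (2/7)
11. 1674.877ms @ 34/7 + 98.522ms (2/7)
12. 1773.399ms @ 36/7 + 98.522ms (2/7)
13. 1871.921ms @ 38/7 + 98.522ms (2/7)
14. 1970.443ms @ 40/7 + 98.522ms (2/7)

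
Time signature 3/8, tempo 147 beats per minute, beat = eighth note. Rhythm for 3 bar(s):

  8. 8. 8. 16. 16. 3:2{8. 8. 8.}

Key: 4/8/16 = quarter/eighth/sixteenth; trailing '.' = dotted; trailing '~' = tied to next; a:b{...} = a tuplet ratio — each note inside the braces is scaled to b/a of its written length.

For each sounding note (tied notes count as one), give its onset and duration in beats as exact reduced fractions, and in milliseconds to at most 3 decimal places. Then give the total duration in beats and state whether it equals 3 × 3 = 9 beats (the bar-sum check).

1) 0.0ms=0b +612.245ms=3/2b
2) 612.245ms=3/2b +612.245ms=3/2b
3) 1224.49ms=3b +612.245ms=3/2b
4) 1836.735ms=9/2b +306.122ms=3/4b
5) 2142.857ms=21/4b +306.122ms=3/4b
6) 2448.98ms=6b +408.163ms=1b
7) 2857.143ms=7b +408.163ms=1b
8) 3265.306ms=8b +408.163ms=1b
Σ=9b of 9 (147bpm 3/8) — PASS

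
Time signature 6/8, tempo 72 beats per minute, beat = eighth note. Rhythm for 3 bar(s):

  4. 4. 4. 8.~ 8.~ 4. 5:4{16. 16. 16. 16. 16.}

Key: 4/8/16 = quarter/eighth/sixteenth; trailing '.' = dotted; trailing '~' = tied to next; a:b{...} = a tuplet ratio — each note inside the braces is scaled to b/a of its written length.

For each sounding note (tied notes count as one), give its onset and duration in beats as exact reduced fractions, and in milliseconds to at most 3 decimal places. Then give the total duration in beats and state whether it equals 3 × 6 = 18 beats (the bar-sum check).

1) 0.0ms=0b +2500.0ms=3b
2) 2500.0ms=3b +2500.0ms=3b
3) 5000.0ms=6b +2500.0ms=3b
4) 7500.0ms=9b +5000.0ms=6b
5) 12500.0ms=15b +500.0ms=3/5b
6) 13000.0ms=78/5b +500.0ms=3/5b
7) 13500.0ms=81/5b +500.0ms=3/5b
8) 14000.0ms=84/5b +500.0ms=3/5b
9) 14500.0ms=87/5b +500.0ms=3/5b
Σ=18b of 18 (72bpm 6/8) — PASS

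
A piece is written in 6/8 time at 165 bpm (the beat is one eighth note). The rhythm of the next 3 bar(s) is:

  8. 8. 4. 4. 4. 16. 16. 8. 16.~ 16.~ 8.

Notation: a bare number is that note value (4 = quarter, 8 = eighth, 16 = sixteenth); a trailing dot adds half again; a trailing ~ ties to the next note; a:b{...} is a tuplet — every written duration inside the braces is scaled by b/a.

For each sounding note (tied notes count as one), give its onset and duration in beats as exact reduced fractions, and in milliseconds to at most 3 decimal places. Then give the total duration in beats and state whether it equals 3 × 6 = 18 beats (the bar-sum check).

1) 0.0ms=0b +545.455ms=3/2b
2) 545.455ms=3/2b +545.455ms=3/2b
3) 1090.909ms=3b +1090.909ms=3b
4) 2181.818ms=6b +1090.909ms=3b
5) 3272.727ms=9b +1090.909ms=3b
6) 4363.636ms=12b +272.727ms=3/4b
7) 4636.364ms=51/4b +272.727ms=3/4b
8) 4909.091ms=27/2b +545.455ms=3/2b
9) 5454.545ms=15b +1090.909ms=3b
Σ=18b of 18 (165bpm 6/8) — PASS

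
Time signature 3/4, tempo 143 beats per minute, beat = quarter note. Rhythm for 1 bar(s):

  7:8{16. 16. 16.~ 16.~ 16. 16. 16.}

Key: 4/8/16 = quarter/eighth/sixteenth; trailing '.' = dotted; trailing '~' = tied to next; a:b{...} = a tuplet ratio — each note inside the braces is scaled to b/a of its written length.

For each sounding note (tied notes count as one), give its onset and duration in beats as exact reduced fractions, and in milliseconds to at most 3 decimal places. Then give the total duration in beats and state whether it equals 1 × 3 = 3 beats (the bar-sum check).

1) 0.0ms=0b +179.82ms=3/7b
2) 179.82ms=3/7b +179.82ms=3/7b
3) 359.64ms=6/7b +539.461ms=9/7b
4) 899.101ms=15/7b +179.82ms=3/7b
5) 1078.921ms=18/7b +179.82ms=3/7b
Σ=3b of 3 (143bpm 3/4) — PASS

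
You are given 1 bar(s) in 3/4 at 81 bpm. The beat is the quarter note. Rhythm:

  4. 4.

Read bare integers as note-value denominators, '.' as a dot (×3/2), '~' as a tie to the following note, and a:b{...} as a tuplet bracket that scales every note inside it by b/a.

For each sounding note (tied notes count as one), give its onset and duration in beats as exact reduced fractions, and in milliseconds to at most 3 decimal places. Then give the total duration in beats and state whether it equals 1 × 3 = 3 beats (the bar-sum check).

1) 0.0ms=0b +1111.111ms=3/2b
2) 1111.111ms=3/2b +1111.111ms=3/2b
Σ=3b of 3 (81bpm 3/4) — PASS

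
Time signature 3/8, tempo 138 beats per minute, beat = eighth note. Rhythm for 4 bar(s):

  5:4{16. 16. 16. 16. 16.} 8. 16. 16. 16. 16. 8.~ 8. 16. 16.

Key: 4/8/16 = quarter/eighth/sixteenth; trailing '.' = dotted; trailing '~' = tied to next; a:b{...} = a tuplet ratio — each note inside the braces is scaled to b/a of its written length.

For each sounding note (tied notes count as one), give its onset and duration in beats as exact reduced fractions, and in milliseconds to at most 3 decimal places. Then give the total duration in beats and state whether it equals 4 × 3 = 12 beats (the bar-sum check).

1) 0.0ms=0b +260.87ms=3/5b
2) 260.87ms=3/5b +260.87ms=3/5b
3) 521.739ms=6/5b +260.87ms=3/5b
4) 782.609ms=9/5b +260.87ms=3/5b
5) 1043.478ms=12/5b +260.87ms=3/5b
6) 1304.348ms=3b +652.174ms=3/2b
7) 1956.522ms=9/2b +326.087ms=3/4b
8) 2282.609ms=21/4b +326.087ms=3/4b
9) 2608.696ms=6b +326.087ms=3/4b
10) 2934.783ms=27/4b +326.087ms=3/4b
11) 3260.87ms=15/2b +1304.348ms=3b
12) 4565.217ms=21/2b +326.087ms=3/4b
13) 4891.304ms=45/4b +326.087ms=3/4b
Σ=12b of 12 (138bpm 3/8) — PASS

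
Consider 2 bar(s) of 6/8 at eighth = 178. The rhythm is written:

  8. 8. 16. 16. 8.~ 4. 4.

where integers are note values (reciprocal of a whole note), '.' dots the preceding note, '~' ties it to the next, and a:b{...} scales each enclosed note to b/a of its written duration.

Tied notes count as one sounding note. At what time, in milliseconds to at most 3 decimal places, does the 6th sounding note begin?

note 6 onset = 9b = 3033.708ms

1. 0.0ms @ 0 + 505.618ms (3/2)
2. 505.618ms @ 3/2 + 505.618ms (3/2)
3. 1011.236ms @ 3 + 252.809ms (3/4)
4. 1264.045ms @ 15/4 + 252.809ms (3/4)
5. 1516.854ms @ 9/2 + 1516.854ms (9/2)
6. 3033.708ms @ 9 + 1011.236ms (3)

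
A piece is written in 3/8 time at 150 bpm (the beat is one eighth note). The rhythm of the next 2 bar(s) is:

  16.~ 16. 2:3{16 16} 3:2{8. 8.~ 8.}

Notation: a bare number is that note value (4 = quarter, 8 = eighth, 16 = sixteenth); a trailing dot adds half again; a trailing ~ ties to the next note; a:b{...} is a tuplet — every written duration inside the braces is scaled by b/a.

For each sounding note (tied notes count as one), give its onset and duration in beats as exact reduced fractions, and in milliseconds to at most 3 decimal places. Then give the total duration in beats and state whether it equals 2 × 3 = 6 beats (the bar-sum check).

1) 0.0ms=0b +600.0ms=3/2b
2) 600.0ms=3/2b +300.0ms=3/4b
3) 900.0ms=9/4b +300.0ms=3/4b
4) 1200.0ms=3b +400.0ms=1b
5) 1600.0ms=4b +800.0ms=2b
Σ=6b of 6 (150bpm 3/8) — PASS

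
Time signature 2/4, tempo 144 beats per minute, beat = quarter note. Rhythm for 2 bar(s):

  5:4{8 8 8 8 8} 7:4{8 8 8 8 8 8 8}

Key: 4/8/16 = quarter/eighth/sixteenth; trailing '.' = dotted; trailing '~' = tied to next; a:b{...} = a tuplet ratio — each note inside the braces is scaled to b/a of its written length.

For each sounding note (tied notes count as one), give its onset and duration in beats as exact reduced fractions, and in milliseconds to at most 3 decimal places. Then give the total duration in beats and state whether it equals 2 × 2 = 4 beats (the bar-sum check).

1) 0.0ms=0b +166.667ms=2/5b
2) 166.667ms=2/5b +166.667ms=2/5b
3) 333.333ms=4/5b +166.667ms=2/5b
4) 500.0ms=6/5b +166.667ms=2/5b
5) 666.667ms=8/5b +166.667ms=2/5b
6) 833.333ms=2b +119.048ms=2/7b
7) 952.381ms=16/7b +119.048ms=2/7b
8) 1071.429ms=18/7b +119.048ms=2/7b
9) 1190.476ms=20/7b +119.048ms=2/7b
10) 1309.524ms=22/7b +119.048ms=2/7b
11) 1428.571ms=24/7b +119.048ms=2/7b
12) 1547.619ms=26/7b +119.048ms=2/7b
Σ=4b of 4 (144bpm 2/4) — PASS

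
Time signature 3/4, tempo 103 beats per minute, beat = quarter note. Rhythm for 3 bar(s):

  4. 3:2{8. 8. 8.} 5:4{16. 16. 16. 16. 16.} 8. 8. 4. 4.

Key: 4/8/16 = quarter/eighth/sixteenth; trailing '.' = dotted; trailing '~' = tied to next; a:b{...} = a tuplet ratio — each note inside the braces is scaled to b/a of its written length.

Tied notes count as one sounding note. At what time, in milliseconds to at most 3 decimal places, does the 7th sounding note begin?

note 7 onset = 18/5b = 2097.087ms

1. 0.0ms @ 0 + 873.786ms (3/2)
2. 873.786ms @ 3/2 + 291.262ms (1/2)
3. 1165.049ms @ 2 + 291.262ms (1/2)
4. 1456.311ms @ 5/2 + 291.262ms (1/2)
5. 1747.573ms @ 3 + 174.757ms (3/10)
6. 1922.33ms @ 33/10 + 174.757ms (3/10)
7. 2097.087ms @ 18/5 + 174.757ms (3/10)
8. 2271.845ms @ 39/10 + 174.757ms (3/10)
9. 2446.602ms @ 21/5 + 174.757ms (3/10)
10. 2621.359ms @ 9/2 + 436.893ms (3/4)
11. 3058.252ms @ 21/4 + 436.893ms (3/4)
12. 3495.146ms @ 6 + 873.786ms (3/2)
13. 4368.932ms @ 15/2 + 873.786ms (3/2)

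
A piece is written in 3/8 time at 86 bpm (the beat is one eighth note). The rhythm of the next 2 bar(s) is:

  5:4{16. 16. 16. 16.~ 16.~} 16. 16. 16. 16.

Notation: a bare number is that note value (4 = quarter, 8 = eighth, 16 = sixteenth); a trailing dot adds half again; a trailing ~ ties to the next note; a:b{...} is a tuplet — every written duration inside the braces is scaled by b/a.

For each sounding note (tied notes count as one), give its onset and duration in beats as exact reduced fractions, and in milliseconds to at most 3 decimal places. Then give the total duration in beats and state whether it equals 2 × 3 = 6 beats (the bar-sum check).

1) 0.0ms=0b +418.605ms=3/5b
2) 418.605ms=3/5b +418.605ms=3/5b
3) 837.209ms=6/5b +418.605ms=3/5b
4) 1255.814ms=9/5b +1360.465ms=39/20b
5) 2616.279ms=15/4b +523.256ms=3/4b
6) 3139.535ms=9/2b +523.256ms=3/4b
7) 3662.791ms=21/4b +523.256ms=3/4b
Σ=6b of 6 (86bpm 3/8) — PASS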